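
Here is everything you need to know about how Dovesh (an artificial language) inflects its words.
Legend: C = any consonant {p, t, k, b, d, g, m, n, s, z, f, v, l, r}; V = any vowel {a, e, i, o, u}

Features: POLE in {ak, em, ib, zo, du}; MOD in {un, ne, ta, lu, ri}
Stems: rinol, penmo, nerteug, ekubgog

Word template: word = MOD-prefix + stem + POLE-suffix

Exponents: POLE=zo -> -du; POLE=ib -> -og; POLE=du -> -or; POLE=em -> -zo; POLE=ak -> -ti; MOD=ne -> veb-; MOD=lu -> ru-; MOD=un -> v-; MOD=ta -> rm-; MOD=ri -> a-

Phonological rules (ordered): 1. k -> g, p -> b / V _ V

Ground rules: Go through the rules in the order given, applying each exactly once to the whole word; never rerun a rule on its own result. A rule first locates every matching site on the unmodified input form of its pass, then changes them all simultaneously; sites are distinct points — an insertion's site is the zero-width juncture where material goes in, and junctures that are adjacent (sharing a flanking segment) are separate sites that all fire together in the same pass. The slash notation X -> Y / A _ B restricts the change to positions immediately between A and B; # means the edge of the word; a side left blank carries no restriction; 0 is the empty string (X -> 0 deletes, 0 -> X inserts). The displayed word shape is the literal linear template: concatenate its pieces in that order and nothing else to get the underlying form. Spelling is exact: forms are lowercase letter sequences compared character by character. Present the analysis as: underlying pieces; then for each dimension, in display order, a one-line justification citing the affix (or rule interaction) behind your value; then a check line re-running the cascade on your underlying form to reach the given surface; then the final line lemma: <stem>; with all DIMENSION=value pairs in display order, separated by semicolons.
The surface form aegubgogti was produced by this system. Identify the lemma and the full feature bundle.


underlying: a-ekubgog-ti
POLE=ak - signalled by the affix -ti
MOD=ri - signalled by the affix a-
check: aekubgogti -> aegubgogti
lemma: ekubgog; POLE=ak; MOD=ri


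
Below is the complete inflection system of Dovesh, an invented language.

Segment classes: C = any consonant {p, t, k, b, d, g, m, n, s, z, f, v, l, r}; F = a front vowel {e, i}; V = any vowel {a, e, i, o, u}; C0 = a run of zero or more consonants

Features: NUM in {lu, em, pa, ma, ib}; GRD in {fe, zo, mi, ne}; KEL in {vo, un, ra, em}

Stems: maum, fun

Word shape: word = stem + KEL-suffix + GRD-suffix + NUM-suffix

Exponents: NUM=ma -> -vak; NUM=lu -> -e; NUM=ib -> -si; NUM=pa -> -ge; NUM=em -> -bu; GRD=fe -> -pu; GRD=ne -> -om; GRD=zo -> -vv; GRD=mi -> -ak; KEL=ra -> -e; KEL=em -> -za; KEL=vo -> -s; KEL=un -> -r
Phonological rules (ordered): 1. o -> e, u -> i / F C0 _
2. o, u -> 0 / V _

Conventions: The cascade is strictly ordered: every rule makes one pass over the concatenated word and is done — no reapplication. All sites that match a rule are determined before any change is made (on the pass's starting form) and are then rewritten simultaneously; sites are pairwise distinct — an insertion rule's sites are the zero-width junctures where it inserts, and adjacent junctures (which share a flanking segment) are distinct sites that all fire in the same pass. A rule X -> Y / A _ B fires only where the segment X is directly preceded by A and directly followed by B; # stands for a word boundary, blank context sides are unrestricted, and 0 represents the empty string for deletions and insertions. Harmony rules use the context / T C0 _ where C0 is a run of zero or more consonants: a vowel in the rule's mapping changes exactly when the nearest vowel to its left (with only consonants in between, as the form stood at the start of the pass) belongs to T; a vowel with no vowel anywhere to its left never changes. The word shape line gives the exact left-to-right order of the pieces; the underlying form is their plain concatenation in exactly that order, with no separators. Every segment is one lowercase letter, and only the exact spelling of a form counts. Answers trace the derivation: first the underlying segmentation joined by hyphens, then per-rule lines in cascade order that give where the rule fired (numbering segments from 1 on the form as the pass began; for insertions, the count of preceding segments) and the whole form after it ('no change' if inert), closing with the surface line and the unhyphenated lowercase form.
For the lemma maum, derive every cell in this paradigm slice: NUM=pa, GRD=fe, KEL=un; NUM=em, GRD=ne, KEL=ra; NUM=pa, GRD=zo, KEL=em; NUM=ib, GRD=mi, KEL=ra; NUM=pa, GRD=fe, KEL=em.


cell NUM=pa, GRD=fe, KEL=un:
underlying: maum-r-pu-ge
1. o -> e, u -> i / F C0 _: no change
2. o, u -> 0 / V _: fires at position(s) 3: mamrpuge
surface: mamrpuge

cell NUM=em, GRD=ne, KEL=ra:
underlying: maum-e-om-bu
1. o -> e, u -> i / F C0 _: fires at position(s) 6: maumeembu
2. o, u -> 0 / V _: fires at position(s) 3: mameembu
surface: mameembu

cell NUM=pa, GRD=zo, KEL=em:
underlying: maum-za-vv-ge
1. o -> e, u -> i / F C0 _: no change
2. o, u -> 0 / V _: fires at position(s) 3: mamzavvge
surface: mamzavvge

cell NUM=ib, GRD=mi, KEL=ra:
underlying: maum-e-ak-si
1. o -> e, u -> i / F C0 _: no change
2. o, u -> 0 / V _: fires at position(s) 3: mameaksi
surface: mameaksi

cell NUM=pa, GRD=fe, KEL=em:
underlying: maum-za-pu-ge
1. o -> e, u -> i / F C0 _: no change
2. o, u -> 0 / V _: fires at position(s) 3: mamzapuge
surface: mamzapuge


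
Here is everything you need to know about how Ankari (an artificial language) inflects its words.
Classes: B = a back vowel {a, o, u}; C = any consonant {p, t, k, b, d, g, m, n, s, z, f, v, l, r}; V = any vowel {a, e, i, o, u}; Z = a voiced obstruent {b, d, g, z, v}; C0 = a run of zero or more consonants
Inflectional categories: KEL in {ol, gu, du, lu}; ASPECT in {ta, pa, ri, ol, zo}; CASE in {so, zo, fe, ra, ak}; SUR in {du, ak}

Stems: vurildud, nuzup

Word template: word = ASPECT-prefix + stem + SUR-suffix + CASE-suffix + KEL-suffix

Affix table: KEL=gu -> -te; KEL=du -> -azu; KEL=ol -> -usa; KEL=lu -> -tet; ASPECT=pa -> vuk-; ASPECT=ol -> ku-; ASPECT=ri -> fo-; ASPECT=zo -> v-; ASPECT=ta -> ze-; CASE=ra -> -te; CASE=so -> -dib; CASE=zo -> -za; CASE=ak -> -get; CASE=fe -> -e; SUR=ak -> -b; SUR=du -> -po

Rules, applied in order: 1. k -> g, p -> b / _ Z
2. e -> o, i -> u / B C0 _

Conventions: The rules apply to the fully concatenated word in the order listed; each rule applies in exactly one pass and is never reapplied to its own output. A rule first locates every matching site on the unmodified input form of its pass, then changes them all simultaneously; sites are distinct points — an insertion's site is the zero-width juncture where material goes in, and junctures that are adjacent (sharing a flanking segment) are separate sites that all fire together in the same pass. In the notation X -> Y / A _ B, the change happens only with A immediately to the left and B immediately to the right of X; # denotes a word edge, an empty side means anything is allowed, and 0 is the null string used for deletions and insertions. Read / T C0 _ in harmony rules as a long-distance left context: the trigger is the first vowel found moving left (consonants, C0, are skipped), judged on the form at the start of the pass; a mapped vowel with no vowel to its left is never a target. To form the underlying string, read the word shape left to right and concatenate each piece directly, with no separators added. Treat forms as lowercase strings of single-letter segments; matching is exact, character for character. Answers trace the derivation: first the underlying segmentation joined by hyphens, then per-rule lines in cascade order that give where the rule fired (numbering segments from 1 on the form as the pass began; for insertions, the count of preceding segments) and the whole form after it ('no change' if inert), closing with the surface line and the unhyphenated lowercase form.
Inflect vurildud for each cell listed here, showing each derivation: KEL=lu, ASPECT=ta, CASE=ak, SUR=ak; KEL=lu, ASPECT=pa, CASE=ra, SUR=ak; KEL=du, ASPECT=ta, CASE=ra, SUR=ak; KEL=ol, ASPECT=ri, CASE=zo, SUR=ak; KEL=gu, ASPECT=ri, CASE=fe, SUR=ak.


cell KEL=lu, ASPECT=ta, CASE=ak, SUR=ak:
underlying: ze-vurildud-b-get-tet
1. k -> g, p -> b / _ Z: no change
2. e -> o, i -> u / B C0 _: fires at position(s) 6, 13: zevuruldudbgottet
surface: zevuruldudbgottet

cell KEL=lu, ASPECT=pa, CASE=ra, SUR=ak:
underlying: vuk-vurildud-b-te-tet
1. k -> g, p -> b / _ Z: fires at position(s) 3: vugvurildudbtetet
2. e -> o, i -> u / B C0 _: fires at position(s) 7, 14: vugvuruldudbtotet
surface: vugvuruldudbtotet

cell KEL=du, ASPECT=ta, CASE=ra, SUR=ak:
underlying: ze-vurildud-b-te-azu
1. k -> g, p -> b / _ Z: no change
2. e -> o, i -> u / B C0 _: fires at position(s) 6, 13: zevuruldudbtoazu
surface: zevuruldudbtoazu

cell KEL=ol, ASPECT=ri, CASE=zo, SUR=ak:
underlying: fo-vurildud-b-za-usa
1. k -> g, p -> b / _ Z: no change
2. e -> o, i -> u / B C0 _: fires at position(s) 6: fovuruldudbzausa
surface: fovuruldudbzausa

cell KEL=gu, ASPECT=ri, CASE=fe, SUR=ak:
underlying: fo-vurildud-b-e-te
1. k -> g, p -> b / _ Z: no change
2. e -> o, i -> u / B C0 _: fires at position(s) 6, 12: fovuruldudbote
surface: fovuruldudbote


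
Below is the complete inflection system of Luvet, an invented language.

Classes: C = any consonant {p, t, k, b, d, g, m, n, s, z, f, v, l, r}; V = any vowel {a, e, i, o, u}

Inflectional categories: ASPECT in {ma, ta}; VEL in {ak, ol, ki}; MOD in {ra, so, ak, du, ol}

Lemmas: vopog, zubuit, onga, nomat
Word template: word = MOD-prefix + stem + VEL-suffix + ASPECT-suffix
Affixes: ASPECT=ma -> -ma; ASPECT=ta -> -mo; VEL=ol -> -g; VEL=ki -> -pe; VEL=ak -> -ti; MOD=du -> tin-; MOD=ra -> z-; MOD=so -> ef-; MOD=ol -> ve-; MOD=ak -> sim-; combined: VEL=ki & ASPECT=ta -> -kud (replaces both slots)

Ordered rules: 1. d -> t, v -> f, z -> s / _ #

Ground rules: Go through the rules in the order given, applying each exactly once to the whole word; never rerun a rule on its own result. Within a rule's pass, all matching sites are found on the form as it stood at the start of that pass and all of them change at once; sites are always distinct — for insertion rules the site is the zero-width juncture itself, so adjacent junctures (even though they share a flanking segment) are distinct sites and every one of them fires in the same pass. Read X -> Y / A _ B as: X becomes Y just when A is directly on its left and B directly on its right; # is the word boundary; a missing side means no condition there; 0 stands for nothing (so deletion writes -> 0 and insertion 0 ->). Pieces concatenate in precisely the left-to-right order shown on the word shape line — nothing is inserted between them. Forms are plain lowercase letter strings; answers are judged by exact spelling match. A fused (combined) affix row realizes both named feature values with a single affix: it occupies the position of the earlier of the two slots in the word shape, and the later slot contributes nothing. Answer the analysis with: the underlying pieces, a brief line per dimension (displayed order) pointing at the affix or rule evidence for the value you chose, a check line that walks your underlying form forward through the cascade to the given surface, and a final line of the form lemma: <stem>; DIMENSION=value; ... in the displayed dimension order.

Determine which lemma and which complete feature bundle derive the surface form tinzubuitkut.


underlying: tin-zubuit-kud
ASPECT=ta - signalled by the combined affix row
VEL=ki - signalled by the combined affix row
MOD=du - signalled by the affix tin-
check: tinzubuitkud -> tinzubuitkut
lemma: zubuit; ASPECT=ta; VEL=ki; MOD=du


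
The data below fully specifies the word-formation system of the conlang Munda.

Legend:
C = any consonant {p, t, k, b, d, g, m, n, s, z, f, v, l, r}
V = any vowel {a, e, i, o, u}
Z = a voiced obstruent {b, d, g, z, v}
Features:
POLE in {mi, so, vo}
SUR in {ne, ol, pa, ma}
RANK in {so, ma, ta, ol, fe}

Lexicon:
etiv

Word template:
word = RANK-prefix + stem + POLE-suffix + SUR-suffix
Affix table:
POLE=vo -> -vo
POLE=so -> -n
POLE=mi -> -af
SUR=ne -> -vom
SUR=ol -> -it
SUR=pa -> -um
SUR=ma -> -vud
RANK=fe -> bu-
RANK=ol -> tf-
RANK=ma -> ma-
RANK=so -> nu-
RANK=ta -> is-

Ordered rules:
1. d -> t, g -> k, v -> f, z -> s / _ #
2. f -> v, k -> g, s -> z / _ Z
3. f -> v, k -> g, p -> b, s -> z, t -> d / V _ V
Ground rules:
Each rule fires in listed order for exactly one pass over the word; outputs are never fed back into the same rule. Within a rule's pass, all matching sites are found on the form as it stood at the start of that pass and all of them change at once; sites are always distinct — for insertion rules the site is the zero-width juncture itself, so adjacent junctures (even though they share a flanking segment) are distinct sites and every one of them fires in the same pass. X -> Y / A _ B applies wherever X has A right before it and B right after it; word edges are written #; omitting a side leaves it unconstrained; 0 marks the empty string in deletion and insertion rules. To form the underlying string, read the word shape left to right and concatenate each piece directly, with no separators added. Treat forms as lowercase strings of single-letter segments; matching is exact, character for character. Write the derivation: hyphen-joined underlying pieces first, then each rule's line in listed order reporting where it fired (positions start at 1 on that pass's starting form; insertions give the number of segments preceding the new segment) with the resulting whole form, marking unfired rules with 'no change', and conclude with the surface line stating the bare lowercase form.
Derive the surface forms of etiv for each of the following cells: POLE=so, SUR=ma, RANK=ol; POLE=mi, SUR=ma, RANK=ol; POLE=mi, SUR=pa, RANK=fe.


cell POLE=so, SUR=ma, RANK=ol:
underlying: tf-etiv-n-vud
1. d -> t, g -> k, v -> f, z -> s / _ #: fires at position(s) 10: tfetivnvut
2. f -> v, k -> g, s -> z / _ Z: no change
3. f -> v, k -> g, p -> b, s -> z, t -> d / V _ V: fires at position(s) 4: tfedivnvut
surface: tfedivnvut

cell POLE=mi, SUR=ma, RANK=ol:
underlying: tf-etiv-af-vud
1. d -> t, g -> k, v -> f, z -> s / _ #: fires at position(s) 11: tfetivafvut
2. f -> v, k -> g, s -> z / _ Z: fires at position(s) 8: tfetivavvut
3. f -> v, k -> g, p -> b, s -> z, t -> d / V _ V: fires at position(s) 4: tfedivavvut
surface: tfedivavvut

cell POLE=mi, SUR=pa, RANK=fe:
underlying: bu-etiv-af-um
1. d -> t, g -> k, v -> f, z -> s / _ #: no change
2. f -> v, k -> g, s -> z / _ Z: no change
3. f -> v, k -> g, p -> b, s -> z, t -> d / V _ V: fires at position(s) 4, 8: buedivavum
surface: buedivavum


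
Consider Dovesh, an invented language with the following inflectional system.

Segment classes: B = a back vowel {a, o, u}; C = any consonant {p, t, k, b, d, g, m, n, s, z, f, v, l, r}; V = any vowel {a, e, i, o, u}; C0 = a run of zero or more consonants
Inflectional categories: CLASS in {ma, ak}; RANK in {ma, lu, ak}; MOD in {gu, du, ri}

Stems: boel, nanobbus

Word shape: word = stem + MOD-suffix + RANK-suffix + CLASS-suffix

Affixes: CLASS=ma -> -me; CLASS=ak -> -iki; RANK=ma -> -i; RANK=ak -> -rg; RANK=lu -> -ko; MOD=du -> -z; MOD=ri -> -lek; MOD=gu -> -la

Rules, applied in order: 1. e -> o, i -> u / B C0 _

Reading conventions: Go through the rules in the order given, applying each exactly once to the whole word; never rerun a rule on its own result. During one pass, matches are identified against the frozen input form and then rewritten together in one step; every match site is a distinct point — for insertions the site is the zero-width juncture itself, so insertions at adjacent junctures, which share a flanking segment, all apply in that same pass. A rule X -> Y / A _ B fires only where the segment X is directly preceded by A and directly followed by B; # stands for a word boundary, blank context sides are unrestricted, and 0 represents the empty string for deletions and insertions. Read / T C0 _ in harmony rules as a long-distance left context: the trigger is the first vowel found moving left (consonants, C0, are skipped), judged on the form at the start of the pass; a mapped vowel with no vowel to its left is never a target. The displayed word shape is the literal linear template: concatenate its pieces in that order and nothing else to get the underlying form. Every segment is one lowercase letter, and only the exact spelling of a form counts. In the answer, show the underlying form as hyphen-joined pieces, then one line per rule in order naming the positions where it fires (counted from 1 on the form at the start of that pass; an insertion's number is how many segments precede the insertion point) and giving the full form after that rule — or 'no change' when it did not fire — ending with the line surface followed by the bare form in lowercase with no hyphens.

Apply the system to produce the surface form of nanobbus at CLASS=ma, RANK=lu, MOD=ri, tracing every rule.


underlying: nanobbus-lek-ko-me
1. e -> o, i -> u / B C0 _: fires at position(s) 10, 15: nanobbuslokkomo
surface: nanobbuslokkomo


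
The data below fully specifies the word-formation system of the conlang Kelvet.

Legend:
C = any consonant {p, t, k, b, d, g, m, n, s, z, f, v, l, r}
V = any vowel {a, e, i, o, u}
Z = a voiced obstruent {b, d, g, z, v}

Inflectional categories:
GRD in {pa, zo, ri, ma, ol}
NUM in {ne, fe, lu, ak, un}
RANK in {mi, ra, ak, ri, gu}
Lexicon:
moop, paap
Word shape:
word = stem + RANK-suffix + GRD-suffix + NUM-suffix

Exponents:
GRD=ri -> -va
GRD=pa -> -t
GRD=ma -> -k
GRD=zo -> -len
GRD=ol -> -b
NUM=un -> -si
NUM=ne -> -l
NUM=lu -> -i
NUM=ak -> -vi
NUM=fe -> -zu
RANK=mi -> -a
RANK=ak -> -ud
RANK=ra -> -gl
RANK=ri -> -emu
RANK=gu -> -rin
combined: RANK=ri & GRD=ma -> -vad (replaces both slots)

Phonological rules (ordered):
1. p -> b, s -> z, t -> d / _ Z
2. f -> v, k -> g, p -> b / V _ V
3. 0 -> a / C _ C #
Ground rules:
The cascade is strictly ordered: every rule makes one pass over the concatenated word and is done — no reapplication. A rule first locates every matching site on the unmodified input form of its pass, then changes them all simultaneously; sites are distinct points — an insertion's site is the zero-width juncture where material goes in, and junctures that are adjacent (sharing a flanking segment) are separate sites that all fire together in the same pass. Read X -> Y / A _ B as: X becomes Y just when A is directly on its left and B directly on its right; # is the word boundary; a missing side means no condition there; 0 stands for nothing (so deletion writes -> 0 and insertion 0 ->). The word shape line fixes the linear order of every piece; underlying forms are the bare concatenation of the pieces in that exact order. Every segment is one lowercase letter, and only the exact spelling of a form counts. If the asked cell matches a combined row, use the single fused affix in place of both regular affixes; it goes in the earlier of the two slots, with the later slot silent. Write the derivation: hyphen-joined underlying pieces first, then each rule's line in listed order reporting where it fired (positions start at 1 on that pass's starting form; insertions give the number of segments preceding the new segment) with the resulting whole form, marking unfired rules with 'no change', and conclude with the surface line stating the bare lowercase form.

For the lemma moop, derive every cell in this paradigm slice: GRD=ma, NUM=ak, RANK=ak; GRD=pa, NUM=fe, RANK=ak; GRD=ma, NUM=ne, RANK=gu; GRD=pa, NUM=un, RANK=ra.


cell GRD=ma, NUM=ak, RANK=ak:
underlying: moop-ud-k-vi
1. p -> b, s -> z, t -> d / _ Z: no change
2. f -> v, k -> g, p -> b / V _ V: fires at position(s) 4: moobudkvi
3. 0 -> a / C _ C #: no change
surface: moobudkvi

cell GRD=pa, NUM=fe, RANK=ak:
underlying: moop-ud-t-zu
1. p -> b, s -> z, t -> d / _ Z: fires at position(s) 7: moopuddzu
2. f -> v, k -> g, p -> b / V _ V: fires at position(s) 4: moobuddzu
3. 0 -> a / C _ C #: no change
surface: moobuddzu

cell GRD=ma, NUM=ne, RANK=gu:
underlying: moop-rin-k-l
1. p -> b, s -> z, t -> d / _ Z: no change
2. f -> v, k -> g, p -> b / V _ V: no change
3. 0 -> a / C _ C #: inserts after position(s) 8: mooprinkal
surface: mooprinkal

cell GRD=pa, NUM=un, RANK=ra:
underlying: moop-gl-t-si
1. p -> b, s -> z, t -> d / _ Z: fires at position(s) 4: moobgltsi
2. f -> v, k -> g, p -> b / V _ V: no change
3. 0 -> a / C _ C #: no change
surface: moobgltsi


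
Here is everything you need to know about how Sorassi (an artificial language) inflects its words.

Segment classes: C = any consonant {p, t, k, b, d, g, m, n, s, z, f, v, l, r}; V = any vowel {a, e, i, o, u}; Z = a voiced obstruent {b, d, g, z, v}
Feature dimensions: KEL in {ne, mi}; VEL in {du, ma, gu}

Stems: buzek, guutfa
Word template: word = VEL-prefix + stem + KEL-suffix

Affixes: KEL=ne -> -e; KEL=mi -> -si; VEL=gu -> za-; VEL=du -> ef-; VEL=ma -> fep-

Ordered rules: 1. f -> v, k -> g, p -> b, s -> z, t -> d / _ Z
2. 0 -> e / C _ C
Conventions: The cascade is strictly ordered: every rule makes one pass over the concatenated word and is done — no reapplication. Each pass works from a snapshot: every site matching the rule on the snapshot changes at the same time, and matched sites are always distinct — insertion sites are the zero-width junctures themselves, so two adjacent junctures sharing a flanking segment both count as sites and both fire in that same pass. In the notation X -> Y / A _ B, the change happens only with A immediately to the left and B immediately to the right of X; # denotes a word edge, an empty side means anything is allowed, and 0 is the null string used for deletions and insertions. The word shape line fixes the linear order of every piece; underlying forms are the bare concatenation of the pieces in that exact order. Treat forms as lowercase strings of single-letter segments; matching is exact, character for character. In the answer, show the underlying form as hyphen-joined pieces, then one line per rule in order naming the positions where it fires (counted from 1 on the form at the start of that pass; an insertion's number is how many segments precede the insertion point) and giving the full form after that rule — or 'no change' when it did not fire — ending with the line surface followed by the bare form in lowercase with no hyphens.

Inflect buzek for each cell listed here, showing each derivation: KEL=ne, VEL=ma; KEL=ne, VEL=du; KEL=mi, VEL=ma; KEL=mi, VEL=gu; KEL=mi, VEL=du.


cell KEL=ne, VEL=ma:
underlying: fep-buzek-e
1. f -> v, k -> g, p -> b, s -> z, t -> d / _ Z: fires at position(s) 3: febbuzeke
2. 0 -> e / C _ C: inserts after position(s) 3: febebuzeke
surface: febebuzeke

cell KEL=ne, VEL=du:
underlying: ef-buzek-e
1. f -> v, k -> g, p -> b, s -> z, t -> d / _ Z: fires at position(s) 2: evbuzeke
2. 0 -> e / C _ C: inserts after position(s) 2: evebuzeke
surface: evebuzeke

cell KEL=mi, VEL=ma:
underlying: fep-buzek-si
1. f -> v, k -> g, p -> b, s -> z, t -> d / _ Z: fires at position(s) 3: febbuzeksi
2. 0 -> e / C _ C: inserts after position(s) 3, 8: febebuzekesi
surface: febebuzekesi

cell KEL=mi, VEL=gu:
underlying: za-buzek-si
1. f -> v, k -> g, p -> b, s -> z, t -> d / _ Z: no change
2. 0 -> e / C _ C: inserts after position(s) 7: zabuzekesi
surface: zabuzekesi

cell KEL=mi, VEL=du:
underlying: ef-buzek-si
1. f -> v, k -> g, p -> b, s -> z, t -> d / _ Z: fires at position(s) 2: evbuzeksi
2. 0 -> e / C _ C: inserts after position(s) 2, 7: evebuzekesi
surface: evebuzekesi


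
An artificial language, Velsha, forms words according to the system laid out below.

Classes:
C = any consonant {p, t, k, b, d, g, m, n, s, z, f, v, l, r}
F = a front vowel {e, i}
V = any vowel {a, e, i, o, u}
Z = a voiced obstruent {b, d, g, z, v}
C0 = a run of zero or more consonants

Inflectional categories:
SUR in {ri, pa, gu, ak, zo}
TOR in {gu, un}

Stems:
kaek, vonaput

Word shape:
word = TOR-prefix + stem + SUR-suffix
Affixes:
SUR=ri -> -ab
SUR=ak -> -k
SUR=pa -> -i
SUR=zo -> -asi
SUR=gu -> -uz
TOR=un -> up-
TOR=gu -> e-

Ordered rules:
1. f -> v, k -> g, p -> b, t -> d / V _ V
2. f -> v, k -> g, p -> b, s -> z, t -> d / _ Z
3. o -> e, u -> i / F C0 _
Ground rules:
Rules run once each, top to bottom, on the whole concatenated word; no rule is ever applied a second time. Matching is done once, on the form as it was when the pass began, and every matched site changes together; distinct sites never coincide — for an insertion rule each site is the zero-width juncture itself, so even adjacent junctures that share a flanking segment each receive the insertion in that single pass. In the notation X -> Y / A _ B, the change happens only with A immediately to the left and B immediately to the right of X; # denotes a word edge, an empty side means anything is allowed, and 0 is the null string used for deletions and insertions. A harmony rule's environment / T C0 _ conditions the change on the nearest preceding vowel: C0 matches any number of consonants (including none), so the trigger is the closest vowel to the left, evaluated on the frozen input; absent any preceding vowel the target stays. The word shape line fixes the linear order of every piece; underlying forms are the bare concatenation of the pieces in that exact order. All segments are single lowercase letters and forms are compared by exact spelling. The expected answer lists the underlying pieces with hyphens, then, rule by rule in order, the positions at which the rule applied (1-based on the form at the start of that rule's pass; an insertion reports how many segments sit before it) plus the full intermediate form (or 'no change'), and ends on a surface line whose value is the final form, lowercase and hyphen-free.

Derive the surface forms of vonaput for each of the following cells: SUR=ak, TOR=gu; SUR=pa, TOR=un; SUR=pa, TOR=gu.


cell SUR=ak, TOR=gu:
underlying: e-vonaput-k
1. f -> v, k -> g, p -> b, t -> d / V _ V: fires at position(s) 6: evonabutk
2. f -> v, k -> g, p -> b, s -> z, t -> d / _ Z: no change
3. o -> e, u -> i / F C0 _: fires at position(s) 3: evenabutk
surface: evenabutk

cell SUR=pa, TOR=un:
underlying: up-vonaput-i
1. f -> v, k -> g, p -> b, t -> d / V _ V: fires at position(s) 7, 9: upvonabudi
2. f -> v, k -> g, p -> b, s -> z, t -> d / _ Z: fires at position(s) 2: ubvonabudi
3. o -> e, u -> i / F C0 _: no change
surface: ubvonabudi

cell SUR=pa, TOR=gu:
underlying: e-vonaput-i
1. f -> v, k -> g, p -> b, t -> d / V _ V: fires at position(s) 6, 8: evonabudi
2. f -> v, k -> g, p -> b, s -> z, t -> d / _ Z: no change
3. o -> e, u -> i / F C0 _: fires at position(s) 3: evenabudi
surface: evenabudi


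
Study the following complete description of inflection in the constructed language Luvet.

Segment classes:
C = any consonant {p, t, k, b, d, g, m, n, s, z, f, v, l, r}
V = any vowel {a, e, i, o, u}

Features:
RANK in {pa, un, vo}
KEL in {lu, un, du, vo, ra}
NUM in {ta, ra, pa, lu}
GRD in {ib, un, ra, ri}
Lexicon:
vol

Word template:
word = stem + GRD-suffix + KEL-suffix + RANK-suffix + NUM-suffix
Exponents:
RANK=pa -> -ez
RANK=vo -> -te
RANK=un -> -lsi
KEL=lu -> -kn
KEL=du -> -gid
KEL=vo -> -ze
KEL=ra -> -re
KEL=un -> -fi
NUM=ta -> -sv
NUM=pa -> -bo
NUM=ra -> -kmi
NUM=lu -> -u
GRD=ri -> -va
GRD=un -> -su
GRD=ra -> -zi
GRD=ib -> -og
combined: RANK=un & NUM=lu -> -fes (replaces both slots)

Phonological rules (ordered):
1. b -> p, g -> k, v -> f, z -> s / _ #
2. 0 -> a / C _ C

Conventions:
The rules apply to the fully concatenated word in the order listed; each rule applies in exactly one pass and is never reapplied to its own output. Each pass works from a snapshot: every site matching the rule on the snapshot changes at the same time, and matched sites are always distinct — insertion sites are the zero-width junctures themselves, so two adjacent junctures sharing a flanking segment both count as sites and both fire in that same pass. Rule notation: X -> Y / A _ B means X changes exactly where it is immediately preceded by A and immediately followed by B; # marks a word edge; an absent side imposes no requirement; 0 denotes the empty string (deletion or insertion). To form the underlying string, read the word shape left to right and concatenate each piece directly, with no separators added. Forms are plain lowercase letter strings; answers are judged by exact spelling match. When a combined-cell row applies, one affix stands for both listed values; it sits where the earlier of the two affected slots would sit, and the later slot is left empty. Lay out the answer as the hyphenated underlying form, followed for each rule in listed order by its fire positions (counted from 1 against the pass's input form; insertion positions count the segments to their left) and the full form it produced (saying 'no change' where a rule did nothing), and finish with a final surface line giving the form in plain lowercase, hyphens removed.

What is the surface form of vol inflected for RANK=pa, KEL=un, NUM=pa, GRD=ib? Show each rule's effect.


underlying: vol-og-fi-ez-bo
1. b -> p, g -> k, v -> f, z -> s / _ #: no change
2. 0 -> a / C _ C: inserts after position(s) 5, 9: vologafiezabo
surface: vologafiezabo


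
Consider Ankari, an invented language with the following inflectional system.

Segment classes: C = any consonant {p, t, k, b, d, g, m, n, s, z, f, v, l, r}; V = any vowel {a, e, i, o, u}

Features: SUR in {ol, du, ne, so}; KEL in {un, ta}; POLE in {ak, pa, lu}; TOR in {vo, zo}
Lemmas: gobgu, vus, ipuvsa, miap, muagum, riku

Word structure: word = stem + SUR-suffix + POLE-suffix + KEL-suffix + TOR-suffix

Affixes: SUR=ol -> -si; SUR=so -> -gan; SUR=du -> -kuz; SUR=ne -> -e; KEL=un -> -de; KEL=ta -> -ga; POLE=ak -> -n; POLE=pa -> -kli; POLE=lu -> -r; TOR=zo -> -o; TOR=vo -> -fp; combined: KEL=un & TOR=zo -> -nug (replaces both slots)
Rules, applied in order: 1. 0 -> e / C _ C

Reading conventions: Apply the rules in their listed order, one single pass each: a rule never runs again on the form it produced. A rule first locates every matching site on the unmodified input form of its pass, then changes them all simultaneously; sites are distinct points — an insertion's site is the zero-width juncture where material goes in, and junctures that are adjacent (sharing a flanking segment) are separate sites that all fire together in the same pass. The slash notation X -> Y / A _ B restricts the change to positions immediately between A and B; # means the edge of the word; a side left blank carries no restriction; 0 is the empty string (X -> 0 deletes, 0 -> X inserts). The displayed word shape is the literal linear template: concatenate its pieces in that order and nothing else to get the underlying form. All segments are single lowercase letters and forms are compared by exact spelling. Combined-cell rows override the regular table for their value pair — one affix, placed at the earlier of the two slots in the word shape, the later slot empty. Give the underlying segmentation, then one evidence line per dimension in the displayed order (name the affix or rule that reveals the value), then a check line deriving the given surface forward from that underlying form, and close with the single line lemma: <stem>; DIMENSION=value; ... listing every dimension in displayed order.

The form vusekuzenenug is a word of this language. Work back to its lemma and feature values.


underlying: vus-kuz-n-nug
SUR=du - signalled by the affix -kuz
KEL=un - signalled by the combined affix row
POLE=ak - signalled by the affix -n
TOR=zo - signalled by the combined affix row
check: vuskuznnug -> vusekuzenenug
lemma: vus; SUR=du; KEL=un; POLE=ak; TOR=zo


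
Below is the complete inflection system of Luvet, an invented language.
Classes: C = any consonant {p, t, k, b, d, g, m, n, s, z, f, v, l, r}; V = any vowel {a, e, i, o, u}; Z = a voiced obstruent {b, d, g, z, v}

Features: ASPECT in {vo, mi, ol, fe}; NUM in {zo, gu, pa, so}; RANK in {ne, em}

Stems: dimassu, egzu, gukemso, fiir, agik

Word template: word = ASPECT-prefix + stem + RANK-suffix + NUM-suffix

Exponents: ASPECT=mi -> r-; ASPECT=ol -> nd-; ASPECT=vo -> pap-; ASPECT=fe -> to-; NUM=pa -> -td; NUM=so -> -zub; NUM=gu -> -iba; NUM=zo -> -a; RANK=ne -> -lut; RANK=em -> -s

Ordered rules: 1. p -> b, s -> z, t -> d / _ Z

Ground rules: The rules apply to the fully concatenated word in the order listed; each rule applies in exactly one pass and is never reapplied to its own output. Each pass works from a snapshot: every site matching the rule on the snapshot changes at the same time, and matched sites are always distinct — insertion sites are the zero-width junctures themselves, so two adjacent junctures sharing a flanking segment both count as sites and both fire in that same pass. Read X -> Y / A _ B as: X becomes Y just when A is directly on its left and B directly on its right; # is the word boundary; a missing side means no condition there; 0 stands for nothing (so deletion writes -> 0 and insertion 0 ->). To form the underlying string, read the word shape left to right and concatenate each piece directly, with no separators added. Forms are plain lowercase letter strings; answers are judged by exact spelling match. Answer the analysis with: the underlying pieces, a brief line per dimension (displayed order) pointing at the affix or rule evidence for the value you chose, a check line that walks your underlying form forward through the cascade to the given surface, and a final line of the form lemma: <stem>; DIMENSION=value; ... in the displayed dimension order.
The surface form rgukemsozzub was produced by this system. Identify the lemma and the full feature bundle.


underlying: r-gukemso-s-zub
ASPECT=mi - signalled by the affix r-
NUM=so - signalled by the affix -zub
RANK=em - signalled by the affix -s
check: rgukemsoszub -> rgukemsozzub
lemma: gukemso; ASPECT=mi; NUM=so; RANK=em


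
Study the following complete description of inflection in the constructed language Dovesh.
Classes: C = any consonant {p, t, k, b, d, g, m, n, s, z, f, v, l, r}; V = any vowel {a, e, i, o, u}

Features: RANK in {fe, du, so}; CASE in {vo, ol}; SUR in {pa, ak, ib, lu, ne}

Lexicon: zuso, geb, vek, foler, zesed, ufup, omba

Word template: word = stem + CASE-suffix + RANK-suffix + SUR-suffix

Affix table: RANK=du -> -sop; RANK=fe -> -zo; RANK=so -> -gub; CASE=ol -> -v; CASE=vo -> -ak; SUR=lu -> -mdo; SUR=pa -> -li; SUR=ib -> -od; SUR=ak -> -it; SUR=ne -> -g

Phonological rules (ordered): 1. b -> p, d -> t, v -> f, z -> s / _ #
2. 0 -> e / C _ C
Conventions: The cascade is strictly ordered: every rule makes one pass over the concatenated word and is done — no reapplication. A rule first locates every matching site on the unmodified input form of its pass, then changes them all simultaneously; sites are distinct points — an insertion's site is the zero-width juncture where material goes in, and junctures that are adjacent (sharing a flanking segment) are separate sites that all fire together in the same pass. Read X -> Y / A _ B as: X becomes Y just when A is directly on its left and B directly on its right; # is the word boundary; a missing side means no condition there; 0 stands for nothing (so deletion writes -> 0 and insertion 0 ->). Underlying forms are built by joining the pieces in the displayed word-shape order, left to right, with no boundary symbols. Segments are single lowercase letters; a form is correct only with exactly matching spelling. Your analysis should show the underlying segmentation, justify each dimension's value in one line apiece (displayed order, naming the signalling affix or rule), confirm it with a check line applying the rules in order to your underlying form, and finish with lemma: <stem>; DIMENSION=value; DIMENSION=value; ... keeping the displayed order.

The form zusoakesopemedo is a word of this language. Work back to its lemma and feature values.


underlying: zuso-ak-sop-mdo
RANK=du - signalled by the affix -sop
CASE=vo - signalled by the affix -ak
SUR=lu - signalled by the affix -mdo
check: zusoaksopmdo -> zusoaksopmdo -> zusoakesopemedo
lemma: zuso; RANK=du; CASE=vo; SUR=lu


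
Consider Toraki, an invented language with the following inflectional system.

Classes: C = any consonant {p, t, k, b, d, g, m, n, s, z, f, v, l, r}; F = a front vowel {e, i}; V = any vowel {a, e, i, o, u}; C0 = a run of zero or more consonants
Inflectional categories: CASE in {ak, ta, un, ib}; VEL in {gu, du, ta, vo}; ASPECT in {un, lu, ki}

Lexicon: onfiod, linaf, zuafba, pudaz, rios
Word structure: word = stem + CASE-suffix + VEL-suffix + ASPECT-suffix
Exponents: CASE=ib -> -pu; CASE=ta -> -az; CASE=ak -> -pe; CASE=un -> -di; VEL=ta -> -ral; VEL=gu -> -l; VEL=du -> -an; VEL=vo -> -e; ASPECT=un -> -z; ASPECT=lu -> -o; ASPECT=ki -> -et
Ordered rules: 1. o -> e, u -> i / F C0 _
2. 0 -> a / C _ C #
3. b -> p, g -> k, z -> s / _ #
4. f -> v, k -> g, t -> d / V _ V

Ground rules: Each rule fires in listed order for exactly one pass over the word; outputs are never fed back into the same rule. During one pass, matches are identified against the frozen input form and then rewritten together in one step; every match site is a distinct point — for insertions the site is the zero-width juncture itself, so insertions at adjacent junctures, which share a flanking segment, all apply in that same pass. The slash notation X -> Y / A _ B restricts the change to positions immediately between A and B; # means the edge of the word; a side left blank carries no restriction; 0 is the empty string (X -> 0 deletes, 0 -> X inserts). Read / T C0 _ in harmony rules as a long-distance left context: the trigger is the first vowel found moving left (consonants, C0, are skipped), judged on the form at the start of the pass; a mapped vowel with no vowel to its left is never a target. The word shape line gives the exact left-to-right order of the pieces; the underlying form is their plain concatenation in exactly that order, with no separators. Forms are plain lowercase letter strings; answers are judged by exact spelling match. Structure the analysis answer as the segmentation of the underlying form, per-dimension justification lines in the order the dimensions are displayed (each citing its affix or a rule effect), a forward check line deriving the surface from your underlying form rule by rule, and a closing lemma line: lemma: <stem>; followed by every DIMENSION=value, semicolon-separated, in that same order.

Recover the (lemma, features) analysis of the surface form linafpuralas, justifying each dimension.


underlying: linaf-pu-ral-z
CASE=ib - signalled by the affix -pu
VEL=ta - signalled by the affix -ral
ASPECT=un - signalled by the affix -z
check: linafpuralz -> linafpuralz -> linafpuralaz -> linafpuralas -> linafpuralas
lemma: linaf; CASE=ib; VEL=ta; ASPECT=un


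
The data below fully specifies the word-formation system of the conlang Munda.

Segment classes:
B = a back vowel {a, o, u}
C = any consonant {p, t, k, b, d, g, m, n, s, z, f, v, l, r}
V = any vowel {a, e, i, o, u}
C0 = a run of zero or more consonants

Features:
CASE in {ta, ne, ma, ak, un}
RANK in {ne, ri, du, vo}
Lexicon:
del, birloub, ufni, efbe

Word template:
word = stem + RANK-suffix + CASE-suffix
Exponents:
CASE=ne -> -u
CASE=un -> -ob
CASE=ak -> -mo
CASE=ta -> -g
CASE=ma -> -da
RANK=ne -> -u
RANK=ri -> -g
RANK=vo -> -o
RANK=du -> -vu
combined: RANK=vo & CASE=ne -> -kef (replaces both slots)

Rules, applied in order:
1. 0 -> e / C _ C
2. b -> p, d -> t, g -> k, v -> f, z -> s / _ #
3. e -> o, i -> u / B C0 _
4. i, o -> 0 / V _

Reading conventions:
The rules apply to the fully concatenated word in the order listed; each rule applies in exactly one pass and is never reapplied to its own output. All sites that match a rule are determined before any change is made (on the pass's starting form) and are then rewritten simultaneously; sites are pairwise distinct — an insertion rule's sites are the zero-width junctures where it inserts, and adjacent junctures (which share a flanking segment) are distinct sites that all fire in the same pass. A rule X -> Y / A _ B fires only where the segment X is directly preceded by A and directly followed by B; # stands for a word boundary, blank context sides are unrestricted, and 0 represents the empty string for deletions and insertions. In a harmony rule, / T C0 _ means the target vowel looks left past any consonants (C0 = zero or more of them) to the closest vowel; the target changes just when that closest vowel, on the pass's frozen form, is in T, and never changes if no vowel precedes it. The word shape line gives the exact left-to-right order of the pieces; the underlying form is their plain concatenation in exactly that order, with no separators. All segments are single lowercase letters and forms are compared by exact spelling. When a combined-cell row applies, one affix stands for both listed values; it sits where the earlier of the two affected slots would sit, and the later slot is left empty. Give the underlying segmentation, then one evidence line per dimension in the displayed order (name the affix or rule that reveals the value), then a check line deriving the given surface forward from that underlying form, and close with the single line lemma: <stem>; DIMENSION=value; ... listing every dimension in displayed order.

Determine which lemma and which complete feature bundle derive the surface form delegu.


underlying: del-g-u
CASE=ne - signalled by the affix -u
RANK=ri - signalled by the affix -g
check: delgu -> delegu -> delegu -> delegu -> delegu
lemma: del; CASE=ne; RANK=ri
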